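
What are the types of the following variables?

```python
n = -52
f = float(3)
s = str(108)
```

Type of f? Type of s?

f is float; s is str

float, str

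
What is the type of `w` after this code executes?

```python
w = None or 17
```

'or' with None returns the other value (17, int)

int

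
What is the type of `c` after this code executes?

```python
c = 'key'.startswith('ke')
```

str.startswith() returns bool

bool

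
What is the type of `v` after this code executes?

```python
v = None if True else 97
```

Ternary: condition is True, if branch (None) taken → NoneType

NoneType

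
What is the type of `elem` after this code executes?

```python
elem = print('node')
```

print() returns None

NoneType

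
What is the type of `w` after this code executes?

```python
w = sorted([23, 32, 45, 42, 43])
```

sorted() always returns list

list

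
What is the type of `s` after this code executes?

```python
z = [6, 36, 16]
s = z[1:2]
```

Slicing a list always returns a list

list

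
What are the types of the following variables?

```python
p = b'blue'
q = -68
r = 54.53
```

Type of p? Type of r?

p is bytes; r is float

bytes, float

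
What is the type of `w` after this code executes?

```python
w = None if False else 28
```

Ternary: condition is False, else branch (28) taken → int

int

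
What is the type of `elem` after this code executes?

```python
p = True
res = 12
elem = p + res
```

bool + int returns int (True is 1, so 1 + 12 = 13)

int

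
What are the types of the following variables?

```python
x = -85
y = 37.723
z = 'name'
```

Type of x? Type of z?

x is int; z is str

int, str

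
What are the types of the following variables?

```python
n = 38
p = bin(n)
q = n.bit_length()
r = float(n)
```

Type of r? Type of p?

float() returns float; bin() returns str

float, str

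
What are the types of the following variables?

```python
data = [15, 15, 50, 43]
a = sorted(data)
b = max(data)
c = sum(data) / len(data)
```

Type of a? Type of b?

sorted() returns list; max of ints returns int

list, int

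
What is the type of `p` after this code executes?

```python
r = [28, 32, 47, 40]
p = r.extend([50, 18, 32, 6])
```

list.extend() returns None

NoneType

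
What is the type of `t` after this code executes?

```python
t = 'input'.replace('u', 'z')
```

str.replace() returns str

str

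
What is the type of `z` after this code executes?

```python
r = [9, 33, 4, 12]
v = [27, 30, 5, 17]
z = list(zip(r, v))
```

list(zip(...)) returns a list of tuples

list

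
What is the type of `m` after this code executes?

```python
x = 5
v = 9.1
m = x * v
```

int * float returns float (5 * 9.1 = 45.5)

float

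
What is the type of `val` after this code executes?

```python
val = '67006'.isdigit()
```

str.isdigit() returns bool

bool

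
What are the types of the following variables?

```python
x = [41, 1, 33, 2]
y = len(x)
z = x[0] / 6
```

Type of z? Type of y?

int / int returns float; len() returns int

float, int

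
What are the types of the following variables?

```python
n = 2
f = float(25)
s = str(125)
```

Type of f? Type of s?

f is float; s is str

float, str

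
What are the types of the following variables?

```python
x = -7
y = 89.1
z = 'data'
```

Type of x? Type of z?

x is int; z is str

int, str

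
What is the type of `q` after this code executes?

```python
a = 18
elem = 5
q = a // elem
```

int // int returns int (18 // 5 = 3)

int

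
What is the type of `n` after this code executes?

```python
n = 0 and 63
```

'and' returns the first falsy value (0, which is int)

int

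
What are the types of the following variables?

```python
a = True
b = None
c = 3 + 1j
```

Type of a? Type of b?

a is bool; b is NoneType

bool, NoneType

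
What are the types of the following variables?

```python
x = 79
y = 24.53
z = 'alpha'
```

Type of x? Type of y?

x is int; y is float

int, float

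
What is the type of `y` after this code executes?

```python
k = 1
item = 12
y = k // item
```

int // int returns int (1 // 12 = 0)

int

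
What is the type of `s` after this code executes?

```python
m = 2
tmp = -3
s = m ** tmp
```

int ** negative int returns float

float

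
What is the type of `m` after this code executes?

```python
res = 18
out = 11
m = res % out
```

int % int returns int (18 % 11 = 7)

int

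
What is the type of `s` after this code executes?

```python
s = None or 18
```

'or' with None returns the other value (18, int)

int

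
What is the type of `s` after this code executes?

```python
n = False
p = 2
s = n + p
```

bool + int returns int (False is 0, so 0 + 2 = 2)

int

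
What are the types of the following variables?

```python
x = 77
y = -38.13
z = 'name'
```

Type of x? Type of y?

x is int; y is float

int, float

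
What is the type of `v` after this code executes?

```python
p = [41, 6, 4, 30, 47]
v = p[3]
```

Indexing a list of ints returns int (p[3] = 30)

int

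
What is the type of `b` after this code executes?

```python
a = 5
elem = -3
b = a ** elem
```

int ** negative int returns float

float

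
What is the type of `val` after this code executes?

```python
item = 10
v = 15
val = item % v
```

int % int returns int (10 % 15 = 10)

int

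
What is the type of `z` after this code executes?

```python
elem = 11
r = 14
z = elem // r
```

int // int returns int (11 // 14 = 0)

int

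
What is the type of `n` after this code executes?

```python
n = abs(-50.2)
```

abs() of float returns float

float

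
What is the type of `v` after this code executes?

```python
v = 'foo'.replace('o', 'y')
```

str.replace() returns str

str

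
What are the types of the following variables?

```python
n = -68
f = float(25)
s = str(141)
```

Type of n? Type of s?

n is int; s is str

int, str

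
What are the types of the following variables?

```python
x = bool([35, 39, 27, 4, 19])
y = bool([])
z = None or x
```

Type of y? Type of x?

bool() returns bool; bool() returns bool

bool, bool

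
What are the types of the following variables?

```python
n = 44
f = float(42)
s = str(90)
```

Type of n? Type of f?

n is int; f is float

int, float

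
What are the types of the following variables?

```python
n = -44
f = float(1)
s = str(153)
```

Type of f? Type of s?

f is float; s is str

float, str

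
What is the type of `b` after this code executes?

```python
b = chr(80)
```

chr() returns str (single character)

str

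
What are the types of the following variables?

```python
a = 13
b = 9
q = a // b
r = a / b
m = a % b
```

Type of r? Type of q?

int / int returns float; int // int returns int

float, int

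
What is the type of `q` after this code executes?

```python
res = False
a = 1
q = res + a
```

bool + int returns int (False is 0, so 0 + 1 = 1)

int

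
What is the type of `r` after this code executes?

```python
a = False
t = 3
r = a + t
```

bool + int returns int (False is 0, so 0 + 3 = 3)

int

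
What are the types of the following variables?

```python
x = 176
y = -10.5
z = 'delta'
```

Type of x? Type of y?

x is int; y is float

int, float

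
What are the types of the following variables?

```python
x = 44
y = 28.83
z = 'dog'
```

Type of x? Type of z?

x is int; z is str

int, str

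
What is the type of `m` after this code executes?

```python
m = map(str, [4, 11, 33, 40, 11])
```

map() returns a map iterator object

map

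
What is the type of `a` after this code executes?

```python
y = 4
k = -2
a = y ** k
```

int ** negative int returns float

float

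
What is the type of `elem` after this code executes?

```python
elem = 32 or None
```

'or' returns first truthy value (32, int)

int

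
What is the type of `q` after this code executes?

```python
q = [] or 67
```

'or' returns first truthy value (67, which is int)

int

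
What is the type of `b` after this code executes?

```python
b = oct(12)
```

oct() returns str representation

str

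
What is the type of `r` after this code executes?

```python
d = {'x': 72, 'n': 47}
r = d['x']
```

Accessing dict[str, int] with key 'x' returns int value 72

int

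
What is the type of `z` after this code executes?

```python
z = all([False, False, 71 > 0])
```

all() returns bool

bool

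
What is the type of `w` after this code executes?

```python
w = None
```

None has type NoneType

NoneType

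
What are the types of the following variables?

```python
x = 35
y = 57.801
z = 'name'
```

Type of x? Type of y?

x is int; y is float

int, float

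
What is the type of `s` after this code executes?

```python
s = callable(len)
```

callable() returns bool

bool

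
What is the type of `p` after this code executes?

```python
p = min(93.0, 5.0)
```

min() of floats returns float

float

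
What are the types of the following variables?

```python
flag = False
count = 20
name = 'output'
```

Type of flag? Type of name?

flag is bool; name is str

bool, str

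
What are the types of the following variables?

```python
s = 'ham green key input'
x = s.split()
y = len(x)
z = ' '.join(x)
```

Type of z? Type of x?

str.join() returns str; str.split() returns list

str, list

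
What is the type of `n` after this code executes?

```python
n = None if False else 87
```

Ternary: condition is False, else branch (87) taken → int

int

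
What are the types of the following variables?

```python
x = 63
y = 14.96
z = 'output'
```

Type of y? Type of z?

y is float; z is str

float, str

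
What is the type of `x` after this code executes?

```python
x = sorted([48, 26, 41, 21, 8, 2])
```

sorted() always returns list

list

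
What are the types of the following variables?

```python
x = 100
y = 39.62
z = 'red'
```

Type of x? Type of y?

x is int; y is float

int, float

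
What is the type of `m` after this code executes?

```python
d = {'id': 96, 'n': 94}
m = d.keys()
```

.keys() returns a dict_keys view object

dict_keys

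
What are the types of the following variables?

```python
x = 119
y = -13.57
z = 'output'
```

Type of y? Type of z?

y is float; z is str

float, str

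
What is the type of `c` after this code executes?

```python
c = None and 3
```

'and' returns first falsy value (None)

NoneType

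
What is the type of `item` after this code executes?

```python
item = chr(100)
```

chr() returns str (single character)

str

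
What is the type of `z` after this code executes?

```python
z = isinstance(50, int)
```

isinstance() returns bool

bool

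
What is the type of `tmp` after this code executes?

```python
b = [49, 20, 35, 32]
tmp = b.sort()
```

list.sort() returns None (sorts in place)

NoneType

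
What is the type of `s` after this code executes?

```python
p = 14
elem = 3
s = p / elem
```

int / int always returns float in Python 3 (14 / 3 = 4.66667)

float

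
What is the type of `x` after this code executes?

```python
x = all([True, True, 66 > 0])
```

all() returns bool

bool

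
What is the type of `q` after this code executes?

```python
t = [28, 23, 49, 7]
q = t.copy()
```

list.copy() returns list

list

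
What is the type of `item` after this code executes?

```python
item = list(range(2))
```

list(range(...)) returns list

list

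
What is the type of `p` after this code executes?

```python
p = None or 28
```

'or' with None returns the other value (28, int)

int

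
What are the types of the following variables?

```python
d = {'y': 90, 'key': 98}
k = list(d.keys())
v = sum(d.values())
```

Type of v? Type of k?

sum of int values returns int; list(...) returns list

int, list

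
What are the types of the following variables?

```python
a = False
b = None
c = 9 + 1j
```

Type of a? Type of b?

a is bool; b is NoneType

bool, NoneType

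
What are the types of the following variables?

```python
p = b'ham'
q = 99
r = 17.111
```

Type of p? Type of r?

p is bytes; r is float

bytes, float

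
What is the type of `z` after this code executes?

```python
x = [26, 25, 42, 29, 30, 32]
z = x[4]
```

Indexing a list of ints returns int (x[4] = 30)

int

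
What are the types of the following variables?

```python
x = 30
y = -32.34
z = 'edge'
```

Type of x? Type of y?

x is int; y is float

int, float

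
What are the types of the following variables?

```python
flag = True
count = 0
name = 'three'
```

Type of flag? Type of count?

flag is bool; count is int

bool, int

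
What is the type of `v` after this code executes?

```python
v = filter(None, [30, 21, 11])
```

filter() returns a filter iterator object

filter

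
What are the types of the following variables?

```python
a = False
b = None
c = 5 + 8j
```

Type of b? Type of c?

b is NoneType; c is complex

NoneType, complex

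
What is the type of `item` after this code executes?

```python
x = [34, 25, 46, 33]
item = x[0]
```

Indexing a list of ints returns int (x[0] = 34)

int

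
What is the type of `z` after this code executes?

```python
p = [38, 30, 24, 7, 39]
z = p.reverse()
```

list.reverse() returns None

NoneType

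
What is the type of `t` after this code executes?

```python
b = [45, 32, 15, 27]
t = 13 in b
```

'in' operator returns bool

bool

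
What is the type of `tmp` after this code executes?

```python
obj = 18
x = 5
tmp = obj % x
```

int % int returns int (18 % 5 = 3)

int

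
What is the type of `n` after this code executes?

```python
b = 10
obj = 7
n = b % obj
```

int % int returns int (10 % 7 = 3)

int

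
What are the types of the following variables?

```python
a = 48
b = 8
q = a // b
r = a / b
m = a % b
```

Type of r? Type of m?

int / int returns float; int % int returns int

float, int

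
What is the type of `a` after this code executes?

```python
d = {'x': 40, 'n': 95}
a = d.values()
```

.values() returns a dict_values view object

dict_values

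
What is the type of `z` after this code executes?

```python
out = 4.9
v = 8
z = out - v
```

float - int returns float (4.9 - 8 = -3.1)

float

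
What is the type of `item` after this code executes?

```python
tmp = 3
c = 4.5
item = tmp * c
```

int * float returns float (3 * 4.5 = 13.5)

float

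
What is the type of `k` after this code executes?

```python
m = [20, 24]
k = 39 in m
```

'in' operator returns bool

bool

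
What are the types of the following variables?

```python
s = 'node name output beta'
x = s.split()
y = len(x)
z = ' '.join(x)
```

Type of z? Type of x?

str.join() returns str; str.split() returns list

str, list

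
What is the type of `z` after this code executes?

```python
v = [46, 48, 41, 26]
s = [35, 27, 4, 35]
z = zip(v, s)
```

zip() returns a zip iterator object

zip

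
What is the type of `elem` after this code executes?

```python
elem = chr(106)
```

chr() returns str (single character)

str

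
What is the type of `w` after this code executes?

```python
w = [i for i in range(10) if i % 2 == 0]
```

A list comprehension [...] produces a list

list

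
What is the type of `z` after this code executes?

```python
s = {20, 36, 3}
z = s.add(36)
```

set.add() returns None (mutates in place)

NoneType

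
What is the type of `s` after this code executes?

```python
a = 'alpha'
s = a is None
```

'is' comparison returns bool

bool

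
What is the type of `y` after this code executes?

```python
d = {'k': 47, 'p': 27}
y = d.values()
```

.values() returns a dict_values view object

dict_values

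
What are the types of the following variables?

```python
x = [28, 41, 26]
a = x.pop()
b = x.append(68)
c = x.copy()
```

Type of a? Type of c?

list.pop() returns the element (int); list.copy() returns list

int, list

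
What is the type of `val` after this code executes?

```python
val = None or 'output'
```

'or' with None returns the other value ('output', str)

str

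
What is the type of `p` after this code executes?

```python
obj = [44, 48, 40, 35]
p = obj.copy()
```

list.copy() returns list

list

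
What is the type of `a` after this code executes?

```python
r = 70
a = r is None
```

'is' comparison returns bool

bool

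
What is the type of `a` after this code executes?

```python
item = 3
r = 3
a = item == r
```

Equality comparison returns bool

bool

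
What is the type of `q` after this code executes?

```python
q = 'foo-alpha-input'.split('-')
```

str.split() returns list

list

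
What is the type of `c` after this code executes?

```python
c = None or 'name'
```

'or' with None returns the other value ('name', str)

str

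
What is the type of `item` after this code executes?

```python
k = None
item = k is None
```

'is' comparison returns bool

bool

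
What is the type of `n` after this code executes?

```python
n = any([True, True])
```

any() returns bool

bool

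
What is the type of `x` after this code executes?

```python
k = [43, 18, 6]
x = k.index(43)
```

list.index() returns int

int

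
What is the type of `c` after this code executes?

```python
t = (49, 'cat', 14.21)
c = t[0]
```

Index 0 of tuple is 49 which is int

int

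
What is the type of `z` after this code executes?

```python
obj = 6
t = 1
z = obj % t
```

int % int returns int (6 % 1 = 0)

int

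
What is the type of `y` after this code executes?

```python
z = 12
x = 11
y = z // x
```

int // int returns int (12 // 11 = 1)

int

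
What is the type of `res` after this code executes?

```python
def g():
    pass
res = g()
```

A function with no return statement returns None

NoneType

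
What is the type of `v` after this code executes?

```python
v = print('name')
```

print() returns None

NoneType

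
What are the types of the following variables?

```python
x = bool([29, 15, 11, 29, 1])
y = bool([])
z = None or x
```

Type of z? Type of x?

None or <bool> returns the bool; bool() returns bool

bool, bool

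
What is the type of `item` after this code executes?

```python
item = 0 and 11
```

'and' returns the first falsy value (0, which is int)

int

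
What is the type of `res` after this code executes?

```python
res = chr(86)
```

chr() returns str (single character)

str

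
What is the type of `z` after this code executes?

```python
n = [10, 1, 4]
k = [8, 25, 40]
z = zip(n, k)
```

zip() returns a zip iterator object

zip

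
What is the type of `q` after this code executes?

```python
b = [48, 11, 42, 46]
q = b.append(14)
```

list.append() returns None (mutates in place)

NoneType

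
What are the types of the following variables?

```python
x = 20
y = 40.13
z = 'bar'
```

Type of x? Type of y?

x is int; y is float

int, float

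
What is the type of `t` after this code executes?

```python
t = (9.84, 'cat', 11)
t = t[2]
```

Index 2 of tuple is 11 which is int

int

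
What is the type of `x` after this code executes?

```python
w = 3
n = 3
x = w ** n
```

int ** positive int returns int (3 ** 3 = 27)

int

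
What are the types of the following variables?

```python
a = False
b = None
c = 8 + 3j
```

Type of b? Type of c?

b is NoneType; c is complex

NoneType, complex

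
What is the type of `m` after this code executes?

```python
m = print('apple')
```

print() returns None

NoneType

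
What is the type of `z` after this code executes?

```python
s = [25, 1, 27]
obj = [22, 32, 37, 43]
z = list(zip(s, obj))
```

list(zip(...)) returns a list of tuples

list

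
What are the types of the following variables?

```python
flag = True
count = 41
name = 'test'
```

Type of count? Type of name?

count is int; name is str

int, str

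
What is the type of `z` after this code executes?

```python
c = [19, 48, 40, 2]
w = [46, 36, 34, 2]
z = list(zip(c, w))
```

list(zip(...)) returns a list of tuples

list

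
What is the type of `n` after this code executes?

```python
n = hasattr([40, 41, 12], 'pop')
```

hasattr() returns bool

bool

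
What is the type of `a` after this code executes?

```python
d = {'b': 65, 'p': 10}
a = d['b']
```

Accessing dict[str, int] with key 'b' returns int value 65

int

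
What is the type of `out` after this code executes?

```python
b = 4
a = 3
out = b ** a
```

int ** positive int returns int (4 ** 3 = 64)

int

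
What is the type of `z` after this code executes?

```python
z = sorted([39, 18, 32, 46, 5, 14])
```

sorted() always returns list

list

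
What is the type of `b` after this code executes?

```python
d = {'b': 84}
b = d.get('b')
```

dict.get() returns the value (int) when key is found

int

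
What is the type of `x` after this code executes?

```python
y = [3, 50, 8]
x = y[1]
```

Indexing a list of ints returns int (y[1] = 50)

int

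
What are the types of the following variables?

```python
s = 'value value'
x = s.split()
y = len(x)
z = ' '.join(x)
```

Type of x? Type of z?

str.split() returns list; str.join() returns str

list, str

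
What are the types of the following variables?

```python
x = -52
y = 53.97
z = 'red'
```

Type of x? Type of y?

x is int; y is float

int, float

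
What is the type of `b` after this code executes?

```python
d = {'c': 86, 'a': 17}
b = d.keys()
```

.keys() returns a dict_keys view object

dict_keys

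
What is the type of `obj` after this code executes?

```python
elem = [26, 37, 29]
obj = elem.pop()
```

list.pop() returns the popped element (int here)

int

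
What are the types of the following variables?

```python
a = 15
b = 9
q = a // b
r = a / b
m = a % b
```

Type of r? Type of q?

int / int returns float; int // int returns int

float, int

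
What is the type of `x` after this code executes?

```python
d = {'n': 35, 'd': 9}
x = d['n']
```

Accessing dict[str, int] with key 'n' returns int value 35

int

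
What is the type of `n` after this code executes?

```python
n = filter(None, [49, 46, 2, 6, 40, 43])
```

filter() returns a filter iterator object

filter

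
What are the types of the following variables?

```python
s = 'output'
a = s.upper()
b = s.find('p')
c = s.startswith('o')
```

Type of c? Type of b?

str.startswith() returns bool; str.find() returns int

bool, int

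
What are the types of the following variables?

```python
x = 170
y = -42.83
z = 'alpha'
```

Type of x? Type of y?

x is int; y is float

int, float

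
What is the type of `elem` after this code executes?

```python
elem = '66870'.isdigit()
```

str.isdigit() returns bool

bool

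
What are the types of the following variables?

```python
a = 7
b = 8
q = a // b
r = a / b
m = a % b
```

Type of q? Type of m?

int // int returns int; int % int returns int

int, int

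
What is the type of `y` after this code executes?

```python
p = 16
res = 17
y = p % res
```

int % int returns int (16 % 17 = 16)

int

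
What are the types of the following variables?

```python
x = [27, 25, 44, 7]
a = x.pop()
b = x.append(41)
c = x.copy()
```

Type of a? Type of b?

list.pop() returns the element (int); list.append() returns None

int, NoneType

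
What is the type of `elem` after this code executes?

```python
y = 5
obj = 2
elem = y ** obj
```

int ** positive int returns int (5 ** 2 = 25)

int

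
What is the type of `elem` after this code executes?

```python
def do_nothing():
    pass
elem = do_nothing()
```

A function with no return statement returns None

NoneType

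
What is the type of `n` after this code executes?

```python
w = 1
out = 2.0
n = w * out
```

int * float returns float (1 * 2.0 = 2.0)

float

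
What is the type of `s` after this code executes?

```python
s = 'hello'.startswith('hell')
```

str.startswith() returns bool

bool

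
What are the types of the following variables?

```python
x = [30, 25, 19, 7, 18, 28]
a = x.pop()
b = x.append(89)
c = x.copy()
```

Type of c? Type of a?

list.copy() returns list; list.pop() returns the element (int)

list, int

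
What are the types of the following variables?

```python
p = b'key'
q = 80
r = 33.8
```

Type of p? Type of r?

p is bytes; r is float

bytes, float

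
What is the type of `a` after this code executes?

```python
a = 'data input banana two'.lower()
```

str.lower() returns str

str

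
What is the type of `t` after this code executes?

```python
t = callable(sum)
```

callable() returns bool

bool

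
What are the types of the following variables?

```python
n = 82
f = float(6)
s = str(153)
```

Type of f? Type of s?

f is float; s is str

float, str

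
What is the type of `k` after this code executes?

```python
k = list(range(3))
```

list(range(...)) returns list

list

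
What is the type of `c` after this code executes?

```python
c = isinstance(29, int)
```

isinstance() returns bool

bool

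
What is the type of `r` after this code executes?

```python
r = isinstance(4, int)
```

isinstance() returns bool

bool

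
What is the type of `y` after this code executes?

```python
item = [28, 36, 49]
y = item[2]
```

Indexing a list of ints returns int (item[2] = 49)

int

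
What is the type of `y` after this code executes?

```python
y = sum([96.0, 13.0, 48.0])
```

sum() of floats returns float

float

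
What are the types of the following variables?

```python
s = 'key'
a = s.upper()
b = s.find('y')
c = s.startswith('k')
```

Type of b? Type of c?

str.find() returns int; str.startswith() returns bool

int, bool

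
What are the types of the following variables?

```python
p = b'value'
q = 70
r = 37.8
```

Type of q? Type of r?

q is int; r is float

int, float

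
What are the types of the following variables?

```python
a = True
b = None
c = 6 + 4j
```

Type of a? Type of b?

a is bool; b is NoneType

bool, NoneType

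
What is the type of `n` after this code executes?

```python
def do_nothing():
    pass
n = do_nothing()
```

A function with no return statement returns None

NoneType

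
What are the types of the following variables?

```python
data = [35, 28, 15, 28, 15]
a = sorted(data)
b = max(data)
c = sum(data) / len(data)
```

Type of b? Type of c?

max of ints returns int; int / int returns float

int, float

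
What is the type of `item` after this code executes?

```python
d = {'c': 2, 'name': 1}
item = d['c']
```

Accessing dict[str, int] with key 'c' returns int value 2

int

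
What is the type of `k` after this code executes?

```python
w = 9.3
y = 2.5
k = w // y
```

float // float returns float (floor division preserves float type)

float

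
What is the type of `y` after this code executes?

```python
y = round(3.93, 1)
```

round() with ndigits arg returns float

float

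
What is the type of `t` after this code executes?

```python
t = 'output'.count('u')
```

str.count() returns int

int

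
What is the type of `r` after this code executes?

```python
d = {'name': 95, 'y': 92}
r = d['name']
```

Accessing dict[str, int] with key 'name' returns int value 95

int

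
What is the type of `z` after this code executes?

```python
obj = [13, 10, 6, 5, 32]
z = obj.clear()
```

list.clear() returns None

NoneType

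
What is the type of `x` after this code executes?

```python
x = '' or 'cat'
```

'or' returns first truthy value ('cat', which is str)

str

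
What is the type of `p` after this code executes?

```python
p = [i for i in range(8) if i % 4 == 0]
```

A list comprehension [...] produces a list

list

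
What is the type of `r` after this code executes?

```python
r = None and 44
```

'and' returns first falsy value (None)

NoneType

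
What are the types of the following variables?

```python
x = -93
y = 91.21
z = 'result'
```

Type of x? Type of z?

x is int; z is str

int, str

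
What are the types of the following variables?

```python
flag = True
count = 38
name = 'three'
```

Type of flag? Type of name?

flag is bool; name is str

bool, str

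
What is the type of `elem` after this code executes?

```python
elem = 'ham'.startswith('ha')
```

str.startswith() returns bool

bool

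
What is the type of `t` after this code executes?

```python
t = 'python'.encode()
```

str.encode() returns bytes

bytes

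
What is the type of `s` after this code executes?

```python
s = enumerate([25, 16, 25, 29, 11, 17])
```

enumerate() returns an enumerate iterator object

enumerate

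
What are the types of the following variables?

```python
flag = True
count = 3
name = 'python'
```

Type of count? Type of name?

count is int; name is str

int, str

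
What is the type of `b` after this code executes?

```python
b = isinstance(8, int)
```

isinstance() returns bool

bool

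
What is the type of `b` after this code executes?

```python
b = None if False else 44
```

Ternary: condition is False, else branch (44) taken → int

int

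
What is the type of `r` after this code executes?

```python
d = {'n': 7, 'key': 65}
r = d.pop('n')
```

dict.pop() returns the value (int)

int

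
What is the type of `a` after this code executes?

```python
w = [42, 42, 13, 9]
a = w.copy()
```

list.copy() returns list

list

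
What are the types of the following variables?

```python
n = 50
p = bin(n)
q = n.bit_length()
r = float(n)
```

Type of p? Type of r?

bin() returns str; float() returns float

str, float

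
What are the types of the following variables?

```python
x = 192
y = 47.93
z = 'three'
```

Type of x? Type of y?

x is int; y is float

int, float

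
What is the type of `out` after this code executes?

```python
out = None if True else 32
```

Ternary: condition is True, if branch (None) taken → NoneType

NoneType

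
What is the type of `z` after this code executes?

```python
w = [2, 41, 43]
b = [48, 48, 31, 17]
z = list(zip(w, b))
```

list(zip(...)) returns a list of tuples

list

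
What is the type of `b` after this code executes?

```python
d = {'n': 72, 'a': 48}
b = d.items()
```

dict.items() returns a dict_items view

dict_items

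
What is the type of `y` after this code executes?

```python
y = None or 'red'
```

'or' with None returns the other value ('red', str)

str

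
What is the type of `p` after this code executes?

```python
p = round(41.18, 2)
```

round() with ndigits arg returns float

float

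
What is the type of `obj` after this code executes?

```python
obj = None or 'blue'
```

'or' with None returns the other value ('blue', str)

str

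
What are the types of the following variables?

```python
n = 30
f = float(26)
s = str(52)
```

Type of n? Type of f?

n is int; f is float

int, float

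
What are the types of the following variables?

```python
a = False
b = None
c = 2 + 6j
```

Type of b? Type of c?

b is NoneType; c is complex

NoneType, complex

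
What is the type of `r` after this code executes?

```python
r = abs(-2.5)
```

abs() of float returns float

float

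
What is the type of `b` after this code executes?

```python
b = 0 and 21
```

'and' returns the first falsy value (0, which is int)

int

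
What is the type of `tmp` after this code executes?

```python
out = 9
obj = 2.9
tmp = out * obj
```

int * float returns float (9 * 2.9 = 26.1)

float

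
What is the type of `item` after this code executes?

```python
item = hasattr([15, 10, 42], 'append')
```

hasattr() returns bool

bool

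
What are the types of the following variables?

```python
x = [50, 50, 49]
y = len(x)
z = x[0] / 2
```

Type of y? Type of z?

len() returns int; int / int returns float

int, float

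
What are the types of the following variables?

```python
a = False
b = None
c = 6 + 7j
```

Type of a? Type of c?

a is bool; c is complex

bool, complex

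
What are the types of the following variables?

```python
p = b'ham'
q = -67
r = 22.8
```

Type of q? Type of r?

q is int; r is float

int, float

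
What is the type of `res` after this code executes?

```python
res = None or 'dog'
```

'or' with None returns the other value ('dog', str)

str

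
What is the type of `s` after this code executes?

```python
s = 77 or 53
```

'or' returns the first truthy value (77, which is int)

int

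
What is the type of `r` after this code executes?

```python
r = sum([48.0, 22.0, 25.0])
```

sum() of floats returns float

float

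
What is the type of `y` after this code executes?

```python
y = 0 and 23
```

'and' returns the first falsy value (0, which is int)

int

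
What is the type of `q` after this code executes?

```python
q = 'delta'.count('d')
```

str.count() returns int

int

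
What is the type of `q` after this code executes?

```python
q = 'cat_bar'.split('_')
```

str.split() returns list

list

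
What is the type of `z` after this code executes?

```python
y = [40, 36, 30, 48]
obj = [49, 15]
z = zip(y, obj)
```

zip() returns a zip iterator object

zip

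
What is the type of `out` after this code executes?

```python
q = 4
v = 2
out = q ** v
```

int ** positive int returns int (4 ** 2 = 16)

int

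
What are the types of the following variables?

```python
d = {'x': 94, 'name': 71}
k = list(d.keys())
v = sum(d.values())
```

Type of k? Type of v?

list(...) returns list; sum of int values returns int

list, int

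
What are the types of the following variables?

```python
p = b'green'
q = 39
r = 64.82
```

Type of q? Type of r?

q is int; r is float

int, float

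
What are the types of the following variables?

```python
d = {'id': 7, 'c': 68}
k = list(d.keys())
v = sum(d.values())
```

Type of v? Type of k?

sum of int values returns int; list(...) returns list

int, list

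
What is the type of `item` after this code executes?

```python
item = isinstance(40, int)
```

isinstance() returns bool

bool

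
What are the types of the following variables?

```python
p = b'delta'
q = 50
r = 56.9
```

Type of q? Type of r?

q is int; r is float

int, float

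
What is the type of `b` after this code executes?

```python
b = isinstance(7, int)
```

isinstance() returns bool

bool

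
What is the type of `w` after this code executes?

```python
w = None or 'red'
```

'or' with None returns the other value ('red', str)

str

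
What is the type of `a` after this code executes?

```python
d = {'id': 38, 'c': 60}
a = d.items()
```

dict.items() returns a dict_items view

dict_items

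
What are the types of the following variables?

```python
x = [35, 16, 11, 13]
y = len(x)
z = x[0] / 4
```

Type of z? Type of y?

int / int returns float; len() returns int

float, int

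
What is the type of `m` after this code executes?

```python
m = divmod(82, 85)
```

divmod() returns a tuple (quotient, remainder)

tuple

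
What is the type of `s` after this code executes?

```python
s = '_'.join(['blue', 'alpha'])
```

str.join() returns str

str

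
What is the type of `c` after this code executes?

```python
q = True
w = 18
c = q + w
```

bool + int returns int (True is 1, so 1 + 18 = 19)

int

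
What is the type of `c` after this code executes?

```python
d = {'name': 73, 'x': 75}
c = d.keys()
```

.keys() returns a dict_keys view object

dict_keys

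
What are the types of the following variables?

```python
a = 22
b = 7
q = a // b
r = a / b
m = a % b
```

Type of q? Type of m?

int // int returns int; int % int returns int

int, int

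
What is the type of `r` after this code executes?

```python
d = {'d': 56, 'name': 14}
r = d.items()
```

dict.items() returns a dict_items view

dict_items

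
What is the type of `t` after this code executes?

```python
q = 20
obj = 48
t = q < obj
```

Comparison operators return bool

bool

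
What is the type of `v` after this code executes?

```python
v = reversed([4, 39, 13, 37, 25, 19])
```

reversed() on a list returns a list_reverseiterator

list_reverseiterator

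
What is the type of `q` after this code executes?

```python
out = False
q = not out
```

'not' always returns bool

bool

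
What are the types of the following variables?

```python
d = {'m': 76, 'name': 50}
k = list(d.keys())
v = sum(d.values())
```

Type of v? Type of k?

sum of int values returns int; list(...) returns list

int, list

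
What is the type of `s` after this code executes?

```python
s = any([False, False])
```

any() returns bool

bool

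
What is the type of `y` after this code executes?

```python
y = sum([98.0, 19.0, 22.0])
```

sum() of floats returns float

float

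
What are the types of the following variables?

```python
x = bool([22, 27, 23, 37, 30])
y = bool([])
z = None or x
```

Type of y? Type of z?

bool() returns bool; None or <bool> returns the bool

bool, bool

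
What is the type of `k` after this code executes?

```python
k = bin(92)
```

bin() returns str representation

str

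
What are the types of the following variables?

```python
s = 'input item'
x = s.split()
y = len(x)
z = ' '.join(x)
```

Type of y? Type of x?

len() returns int; str.split() returns list

int, list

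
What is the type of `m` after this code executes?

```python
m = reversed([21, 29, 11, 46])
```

reversed() on a list returns a list_reverseiterator

list_reverseiterator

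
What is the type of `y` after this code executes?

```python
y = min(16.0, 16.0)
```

min() of floats returns float

float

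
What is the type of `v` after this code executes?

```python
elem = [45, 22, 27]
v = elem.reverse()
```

list.reverse() returns None

NoneType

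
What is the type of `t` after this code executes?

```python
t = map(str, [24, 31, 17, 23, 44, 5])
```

map() returns a map iterator object

map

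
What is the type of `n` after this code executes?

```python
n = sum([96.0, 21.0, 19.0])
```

sum() of floats returns float

float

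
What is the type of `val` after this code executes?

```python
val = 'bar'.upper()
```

str.upper() returns str

str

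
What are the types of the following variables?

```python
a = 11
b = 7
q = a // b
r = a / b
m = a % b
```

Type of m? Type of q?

int % int returns int; int // int returns int

int, int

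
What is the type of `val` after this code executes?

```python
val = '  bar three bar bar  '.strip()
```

str.strip() returns str

str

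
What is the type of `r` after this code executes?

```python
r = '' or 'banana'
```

'or' returns first truthy value ('banana', which is str)

str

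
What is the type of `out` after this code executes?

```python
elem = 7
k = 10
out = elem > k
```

Comparison operators return bool

bool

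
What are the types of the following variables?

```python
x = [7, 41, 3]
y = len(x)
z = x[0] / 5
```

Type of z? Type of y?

int / int returns float; len() returns int

float, int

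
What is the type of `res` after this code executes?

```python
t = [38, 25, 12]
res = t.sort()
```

list.sort() returns None (sorts in place)

NoneType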